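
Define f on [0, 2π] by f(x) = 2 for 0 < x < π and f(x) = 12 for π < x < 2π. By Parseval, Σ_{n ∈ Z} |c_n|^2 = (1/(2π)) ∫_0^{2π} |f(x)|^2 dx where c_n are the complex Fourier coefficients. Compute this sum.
Σ |c_n|^2 = 74

Parseval equates the L^2 energy of f (normalised by 1/(2π)) with the ℓ^2 sum of its Fourier coefficients: (1/(2π)) ∫_0^{2π} |f|^2 = Σ |c_n|^2.
Compute the left side: (1/(2π)) [∫_0^π 2^2 dx + ∫_π^{2π} 12^2 dx] = (1/(2π)) · (4π + 144π) = (4 + 144)/2 = 74.
So Σ_{n ∈ Z} |c_n|^2 = 74.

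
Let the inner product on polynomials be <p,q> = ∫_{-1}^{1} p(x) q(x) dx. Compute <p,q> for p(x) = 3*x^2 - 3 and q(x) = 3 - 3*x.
<p,q> = -12

Expand the product: p(x)·q(x) = -9*x^3 + 9*x^2 + 9*x - 9.
∫_{-1}^{1} of each monomial x^k gives [2/(k+1) if k even, 0 if k odd]. Integrating term-by-term (or equivalently evaluating the antiderivative F(x) = -9*x^4/4 + 3*x^3 + 9*x^2/2 - 9*x at the endpoints):
  F(1) − F(−1) = -15/4 − (33/4) = -12.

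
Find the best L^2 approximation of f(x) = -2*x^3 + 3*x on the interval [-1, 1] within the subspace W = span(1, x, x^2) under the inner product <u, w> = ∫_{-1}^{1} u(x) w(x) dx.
g(x) = 9*x/5

The best approximation g ∈ W is the orthogonal projection of f onto W. Writing g = a_0 + a_1 x + a_2 x^2, the coefficients solve the normal equations G · a = b where
  G_{ij} = <φ_i, φ_j> and b_i = <f, φ_i>, with φ_0 = 1, φ_1 = x, φ_2 = x^2.
G =
  [2, 0, 2/3]
  [0, 2/3, 0]
  [2/3, 0, 2/5],
b = (0, 6/5, 0).
Solving gives a_0 = 0, a_1 = 9/5, a_2 = 0, so
  g(x) = 9*x/5.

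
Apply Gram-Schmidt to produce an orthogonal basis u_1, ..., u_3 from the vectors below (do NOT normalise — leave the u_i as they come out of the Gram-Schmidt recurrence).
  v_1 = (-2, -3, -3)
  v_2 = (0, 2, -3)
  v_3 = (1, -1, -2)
Orthogonal basis:
  u_1 = (-2, -3, -3)
  u_2 = (3/11, 53/22, -57/22)
  u_3 = (435/277, -174/277, -116/277)

Apply the Gram-Schmidt recurrence
  u_1 = v_1
  u_i = v_i − Σ_{j<i} ((v_i · u_j) / (u_j · u_j)) · u_j.

Step by step this gives:
  u_1 = (-2, -3, -3)
  u_2 = (3/11, 53/22, -57/22)
  u_3 = (435/277, -174/277, -116/277)

Orthogonality check:
  u_2 · u_1 = 0 (should be 0)
  u_3 · u_1 = 0 (should be 0)
  u_3 · u_2 = 0 (should be 0)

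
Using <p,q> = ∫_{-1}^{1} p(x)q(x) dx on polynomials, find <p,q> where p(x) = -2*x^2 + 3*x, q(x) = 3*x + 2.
<p,q> = 10/3

Expand the product: p(x)·q(x) = -6*x^3 + 5*x^2 + 6*x.
∫_{-1}^{1} of each monomial x^k gives [2/(k+1) if k even, 0 if k odd]. Integrating term-by-term (or equivalently evaluating the antiderivative F(x) = -3*x^4/2 + 5*x^3/3 + 3*x^2 at the endpoints):
  F(1) − F(−1) = 19/6 − (-1/6) = 10/3.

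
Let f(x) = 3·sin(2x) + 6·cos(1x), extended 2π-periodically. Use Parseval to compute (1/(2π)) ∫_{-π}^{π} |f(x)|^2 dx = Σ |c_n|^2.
Σ |c_n|^2 = 45/2

Expand |f|^2 and use orthogonality of {sin(nx), cos(mx)} on [-π, π]:
  ∫_{-π}^{π} sin(nx)^2 dx = π, ∫ cos(mx)^2 dx = π, and cross terms integrate to 0.
So ∫_{-π}^{π} f(x)^2 dx = 3^2 · π + 6^2 · π = (9 + 36)π.
Divide by 2π: (9 + 36)/2 = 45/2.
By Parseval, this equals Σ |c_n|^2.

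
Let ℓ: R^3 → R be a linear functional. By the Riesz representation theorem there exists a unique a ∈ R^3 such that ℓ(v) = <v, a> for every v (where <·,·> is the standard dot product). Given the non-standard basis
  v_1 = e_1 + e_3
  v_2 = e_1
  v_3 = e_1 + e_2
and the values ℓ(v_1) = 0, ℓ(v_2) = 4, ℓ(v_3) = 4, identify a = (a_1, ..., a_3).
a = (4, 0, -4)

Write a = (a_1, ..., a_3) in the standard basis. For each basis vector v_i, ℓ(v_i) = <v_i, a> is a linear equation in the a_j's. Collect the n equations into a matrix system V a = ℓ, where row i of V is v_i (expressed in the standard basis). Since V is invertible (lower-triangular with 1s on the diagonal, up to permutation), solve by back-substitution:
  V =
[[1, 0, 1],
 [1, 0, 0],
 [1, 1, 0]]
  V a = (0, 4, 4)
Solving gives a = (4, 0, -4).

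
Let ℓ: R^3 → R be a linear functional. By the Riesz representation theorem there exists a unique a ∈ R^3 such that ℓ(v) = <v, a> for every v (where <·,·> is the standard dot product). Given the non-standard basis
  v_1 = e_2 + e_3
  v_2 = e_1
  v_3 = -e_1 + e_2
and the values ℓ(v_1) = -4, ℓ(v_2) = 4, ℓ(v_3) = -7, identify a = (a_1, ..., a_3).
a = (4, -3, -1)

Write a = (a_1, ..., a_3) in the standard basis. For each basis vector v_i, ℓ(v_i) = <v_i, a> is a linear equation in the a_j's. Collect the n equations into a matrix system V a = ℓ, where row i of V is v_i (expressed in the standard basis). Since V is invertible (lower-triangular with 1s on the diagonal, up to permutation), solve by back-substitution:
  V =
[[0, 1, 1],
 [1, 0, 0],
 [-1, 1, 0]]
  V a = (-4, 4, -7)
Solving gives a = (4, -3, -1).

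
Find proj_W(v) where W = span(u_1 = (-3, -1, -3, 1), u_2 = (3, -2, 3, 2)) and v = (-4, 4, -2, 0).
proj_W(v) = (-3, 2, -3, -2)

Set up U = [u_1 | ... | u_2] ∈ R^(4×2). The projector onto W = col(U) is P = U (U^T U)^(-1) U^T.
Compute U^T U =
  [20, -14]
  [-14, 26],
and U^T v = (14, -26).
Solve U^T U · c = U^T v for the coefficients: c = (0, -1). The projection is proj_W(v) = U c.
Check: (v - proj_W(v)) · u_1 = 0  (should be 0).
Check: (v - proj_W(v)) · u_2 = 0  (should be 0).
Result: proj_W(v) = (-3, 2, -3, -2).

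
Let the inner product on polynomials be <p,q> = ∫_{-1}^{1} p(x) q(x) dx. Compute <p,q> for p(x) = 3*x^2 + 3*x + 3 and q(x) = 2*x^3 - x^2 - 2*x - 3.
<p,q> = -144/5

Expand the product: p(x)·q(x) = 6*x^5 + 3*x^4 - 3*x^3 - 18*x^2 - 15*x - 9.
∫_{-1}^{1} of each monomial x^k gives [2/(k+1) if k even, 0 if k odd]. Integrating term-by-term (or equivalently evaluating the antiderivative F(x) = x^6 + 3*x^5/5 - 3*x^4/4 - 6*x^3 - 15*x^2/2 - 9*x at the endpoints):
  F(1) − F(−1) = -433/20 − (143/20) = -144/5.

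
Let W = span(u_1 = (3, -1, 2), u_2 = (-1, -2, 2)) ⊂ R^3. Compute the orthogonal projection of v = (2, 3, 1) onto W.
proj_W(v) = (32/13, 15/13, -8/13)

Set up U = [u_1 | ... | u_2] ∈ R^(3×2). The projector onto W = col(U) is P = U (U^T U)^(-1) U^T.
Compute U^T U =
  [14, 3]
  [3, 9],
and U^T v = (5, -6).
Solve U^T U · c = U^T v for the coefficients: c = (7/13, -11/13). The projection is proj_W(v) = U c.
Check: (v - proj_W(v)) · u_1 = 0  (should be 0).
Check: (v - proj_W(v)) · u_2 = 0  (should be 0).
Result: proj_W(v) = (32/13, 15/13, -8/13).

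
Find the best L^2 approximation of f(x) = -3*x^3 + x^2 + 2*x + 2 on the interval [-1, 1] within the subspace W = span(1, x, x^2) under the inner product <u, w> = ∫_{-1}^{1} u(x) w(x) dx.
g(x) = x^2 + x/5 + 2

The best approximation g ∈ W is the orthogonal projection of f onto W. Writing g = a_0 + a_1 x + a_2 x^2, the coefficients solve the normal equations G · a = b where
  G_{ij} = <φ_i, φ_j> and b_i = <f, φ_i>, with φ_0 = 1, φ_1 = x, φ_2 = x^2.
G =
  [2, 0, 2/3]
  [0, 2/3, 0]
  [2/3, 0, 2/5],
b = (14/3, 2/15, 26/15).
Solving gives a_0 = 2, a_1 = 1/5, a_2 = 1, so
  g(x) = x^2 + x/5 + 2.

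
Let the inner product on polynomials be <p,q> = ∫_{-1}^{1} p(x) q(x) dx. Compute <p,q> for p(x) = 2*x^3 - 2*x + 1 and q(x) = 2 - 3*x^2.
<p,q> = 2

Expand the product: p(x)·q(x) = -6*x^5 + 10*x^3 - 3*x^2 - 4*x + 2.
∫_{-1}^{1} of each monomial x^k gives [2/(k+1) if k even, 0 if k odd]. Integrating term-by-term (or equivalently evaluating the antiderivative F(x) = -x^6 + 5*x^4/2 - x^3 - 2*x^2 + 2*x at the endpoints):
  F(1) − F(−1) = 1/2 − (-3/2) = 2.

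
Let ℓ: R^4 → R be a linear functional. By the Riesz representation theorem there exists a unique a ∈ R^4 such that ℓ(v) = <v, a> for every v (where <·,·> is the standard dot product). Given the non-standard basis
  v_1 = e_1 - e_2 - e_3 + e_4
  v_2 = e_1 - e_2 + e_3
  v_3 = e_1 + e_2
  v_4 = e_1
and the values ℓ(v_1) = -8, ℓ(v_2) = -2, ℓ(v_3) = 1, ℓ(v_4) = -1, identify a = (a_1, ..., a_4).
a = (-1, 2, 1, -4)

Write a = (a_1, ..., a_4) in the standard basis. For each basis vector v_i, ℓ(v_i) = <v_i, a> is a linear equation in the a_j's. Collect the n equations into a matrix system V a = ℓ, where row i of V is v_i (expressed in the standard basis). Since V is invertible (lower-triangular with 1s on the diagonal, up to permutation), solve by back-substitution:
  V =
[[1, -1, -1, 1],
 [1, -1, 1, 0],
 [1, 1, 0, 0],
 [1, 0, 0, 0]]
  V a = (-8, -2, 1, -1)
Solving gives a = (-1, 2, 1, -4).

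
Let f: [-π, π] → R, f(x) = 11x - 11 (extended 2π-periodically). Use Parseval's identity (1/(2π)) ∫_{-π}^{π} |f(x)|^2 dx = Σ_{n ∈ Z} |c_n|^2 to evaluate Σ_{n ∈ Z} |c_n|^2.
Σ |c_n|^2 = 121π^2/3 + 121

Expand and integrate term by term over [-π, π]:
  ∫ (11x)^2 dx = 121·(2π^3/3); ∫ 2·11·(-11)·x dx = 0 (odd integrand); ∫ (-11)^2 dx = 121·2π.
So (1/(2π)) ∫_{-π}^{π} (11x - 11)^2 dx = 121π^2/3 + 121 = 121π^2/3 + 121.
Parseval ⇒ Σ |c_n|^2 = 121π^2/3 + 121.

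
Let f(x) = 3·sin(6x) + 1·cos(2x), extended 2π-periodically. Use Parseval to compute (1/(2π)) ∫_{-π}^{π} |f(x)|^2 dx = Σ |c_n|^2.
Σ |c_n|^2 = 5

Expand |f|^2 and use orthogonality of {sin(nx), cos(mx)} on [-π, π]:
  ∫_{-π}^{π} sin(nx)^2 dx = π, ∫ cos(mx)^2 dx = π, and cross terms integrate to 0.
So ∫_{-π}^{π} f(x)^2 dx = 3^2 · π + 1^2 · π = (9 + 1)π.
Divide by 2π: (9 + 1)/2 = 5.
By Parseval, this equals Σ |c_n|^2.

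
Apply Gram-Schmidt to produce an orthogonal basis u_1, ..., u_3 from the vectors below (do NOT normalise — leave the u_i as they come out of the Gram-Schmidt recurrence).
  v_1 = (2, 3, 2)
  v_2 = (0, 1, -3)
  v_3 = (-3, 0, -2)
Orthogonal basis:
  u_1 = (2, 3, 2)
  u_2 = (6/17, 26/17, -45/17)
  u_3 = (-319/161, 174/161, 58/161)

Apply the Gram-Schmidt recurrence
  u_1 = v_1
  u_i = v_i − Σ_{j<i} ((v_i · u_j) / (u_j · u_j)) · u_j.

Step by step this gives:
  u_1 = (2, 3, 2)
  u_2 = (6/17, 26/17, -45/17)
  u_3 = (-319/161, 174/161, 58/161)

Orthogonality check:
  u_2 · u_1 = 0 (should be 0)
  u_3 · u_1 = 0 (should be 0)
  u_3 · u_2 = 0 (should be 0)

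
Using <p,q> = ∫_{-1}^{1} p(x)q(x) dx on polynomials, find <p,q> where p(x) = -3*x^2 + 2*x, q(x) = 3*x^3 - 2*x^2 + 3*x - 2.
<p,q> = 64/5

Expand the product: p(x)·q(x) = -9*x^5 + 12*x^4 - 13*x^3 + 12*x^2 - 4*x.
∫_{-1}^{1} of each monomial x^k gives [2/(k+1) if k even, 0 if k odd]. Integrating term-by-term (or equivalently evaluating the antiderivative F(x) = -3*x^6/2 + 12*x^5/5 - 13*x^4/4 + 4*x^3 - 2*x^2 at the endpoints):
  F(1) − F(−1) = -7/20 − (-263/20) = 64/5.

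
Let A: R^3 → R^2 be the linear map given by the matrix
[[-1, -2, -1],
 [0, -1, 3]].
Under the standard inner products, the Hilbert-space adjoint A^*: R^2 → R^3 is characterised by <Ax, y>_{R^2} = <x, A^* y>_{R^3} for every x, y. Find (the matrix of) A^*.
A^* = A^T =
[[-1, 0],
 [-2, -1],
 [-1, 3]]

For real matrices with standard dot products, the defining identity <Ax, y> = <x, A^* y> gives (Ax)^T y = x^T (A^*) y, i.e. x^T A^T y = x^T (A^*) y. Since this holds for all x, y, we must have A^* = A^T. Therefore
A^* =
[[-1, 0],
 [-2, -1],
 [-1, 3]].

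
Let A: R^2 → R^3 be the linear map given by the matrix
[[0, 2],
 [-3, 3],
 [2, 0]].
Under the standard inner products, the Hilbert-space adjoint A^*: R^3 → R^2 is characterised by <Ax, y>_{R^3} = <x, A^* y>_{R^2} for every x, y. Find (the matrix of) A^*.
A^* = A^T =
[[0, -3, 2],
 [2, 3, 0]]

For real matrices with standard dot products, the defining identity <Ax, y> = <x, A^* y> gives (Ax)^T y = x^T (A^*) y, i.e. x^T A^T y = x^T (A^*) y. Since this holds for all x, y, we must have A^* = A^T. Therefore
A^* =
[[0, -3, 2],
 [2, 3, 0]].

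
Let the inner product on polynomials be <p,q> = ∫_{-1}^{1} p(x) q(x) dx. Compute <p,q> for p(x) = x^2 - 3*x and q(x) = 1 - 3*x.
<p,q> = 20/3

Expand the product: p(x)·q(x) = -3*x^3 + 10*x^2 - 3*x.
∫_{-1}^{1} of each monomial x^k gives [2/(k+1) if k even, 0 if k odd]. Integrating term-by-term (or equivalently evaluating the antiderivative F(x) = -3*x^4/4 + 10*x^3/3 - 3*x^2/2 at the endpoints):
  F(1) − F(−1) = 13/12 − (-67/12) = 20/3.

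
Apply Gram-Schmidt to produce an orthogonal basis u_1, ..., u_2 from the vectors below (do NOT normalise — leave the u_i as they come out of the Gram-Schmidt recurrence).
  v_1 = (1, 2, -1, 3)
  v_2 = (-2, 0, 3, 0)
Orthogonal basis:
  u_1 = (1, 2, -1, 3)
  u_2 = (-5/3, 2/3, 8/3, 1)

Apply the Gram-Schmidt recurrence
  u_1 = v_1
  u_i = v_i − Σ_{j<i} ((v_i · u_j) / (u_j · u_j)) · u_j.

Step by step this gives:
  u_1 = (1, 2, -1, 3)
  u_2 = (-5/3, 2/3, 8/3, 1)

Orthogonality check:
  u_2 · u_1 = 0 (should be 0)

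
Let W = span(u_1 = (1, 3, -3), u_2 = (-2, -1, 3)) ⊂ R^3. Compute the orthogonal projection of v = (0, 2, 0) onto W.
proj_W(v) = (-18/35, 61/35, -3/7)

Set up U = [u_1 | ... | u_2] ∈ R^(3×2). The projector onto W = col(U) is P = U (U^T U)^(-1) U^T.
Compute U^T U =
  [19, -14]
  [-14, 14],
and U^T v = (6, -2).
Solve U^T U · c = U^T v for the coefficients: c = (4/5, 23/35). The projection is proj_W(v) = U c.
Check: (v - proj_W(v)) · u_1 = 0  (should be 0).
Check: (v - proj_W(v)) · u_2 = 0  (should be 0).
Result: proj_W(v) = (-18/35, 61/35, -3/7).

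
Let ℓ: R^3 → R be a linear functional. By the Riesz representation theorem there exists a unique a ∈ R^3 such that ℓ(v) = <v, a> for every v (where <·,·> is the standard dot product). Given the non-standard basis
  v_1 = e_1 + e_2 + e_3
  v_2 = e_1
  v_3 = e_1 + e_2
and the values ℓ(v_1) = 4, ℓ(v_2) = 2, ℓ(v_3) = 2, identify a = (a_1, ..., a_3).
a = (2, 0, 2)

Write a = (a_1, ..., a_3) in the standard basis. For each basis vector v_i, ℓ(v_i) = <v_i, a> is a linear equation in the a_j's. Collect the n equations into a matrix system V a = ℓ, where row i of V is v_i (expressed in the standard basis). Since V is invertible (lower-triangular with 1s on the diagonal, up to permutation), solve by back-substitution:
  V =
[[1, 1, 1],
 [1, 0, 0],
 [1, 1, 0]]
  V a = (4, 2, 2)
Solving gives a = (2, 0, 2).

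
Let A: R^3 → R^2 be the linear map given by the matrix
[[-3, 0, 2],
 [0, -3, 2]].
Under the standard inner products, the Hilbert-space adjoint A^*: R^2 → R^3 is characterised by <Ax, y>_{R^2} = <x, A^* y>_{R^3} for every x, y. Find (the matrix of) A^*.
A^* = A^T =
[[-3, 0],
 [0, -3],
 [2, 2]]

For real matrices with standard dot products, the defining identity <Ax, y> = <x, A^* y> gives (Ax)^T y = x^T (A^*) y, i.e. x^T A^T y = x^T (A^*) y. Since this holds for all x, y, we must have A^* = A^T. Therefore
A^* =
[[-3, 0],
 [0, -3],
 [2, 2]].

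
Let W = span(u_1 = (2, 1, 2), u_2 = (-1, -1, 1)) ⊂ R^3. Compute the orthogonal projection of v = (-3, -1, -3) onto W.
proj_W(v) = (-36/13, -17/13, -40/13)

Set up U = [u_1 | ... | u_2] ∈ R^(3×2). The projector onto W = col(U) is P = U (U^T U)^(-1) U^T.
Compute U^T U =
  [9, -1]
  [-1, 3],
and U^T v = (-13, 1).
Solve U^T U · c = U^T v for the coefficients: c = (-19/13, -2/13). The projection is proj_W(v) = U c.
Check: (v - proj_W(v)) · u_1 = 0  (should be 0).
Check: (v - proj_W(v)) · u_2 = 0  (should be 0).
Result: proj_W(v) = (-36/13, -17/13, -40/13).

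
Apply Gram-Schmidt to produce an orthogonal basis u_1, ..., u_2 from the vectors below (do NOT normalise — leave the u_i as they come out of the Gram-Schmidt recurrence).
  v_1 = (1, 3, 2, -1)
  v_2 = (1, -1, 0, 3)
Orthogonal basis:
  u_1 = (1, 3, 2, -1)
  u_2 = (4/3, 0, 2/3, 8/3)

Apply the Gram-Schmidt recurrence
  u_1 = v_1
  u_i = v_i − Σ_{j<i} ((v_i · u_j) / (u_j · u_j)) · u_j.

Step by step this gives:
  u_1 = (1, 3, 2, -1)
  u_2 = (4/3, 0, 2/3, 8/3)

Orthogonality check:
  u_2 · u_1 = 0 (should be 0)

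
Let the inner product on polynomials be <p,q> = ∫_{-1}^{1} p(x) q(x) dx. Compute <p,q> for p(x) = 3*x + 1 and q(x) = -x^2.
<p,q> = -2/3

Expand the product: p(x)·q(x) = -3*x^3 - x^2.
∫_{-1}^{1} of each monomial x^k gives [2/(k+1) if k even, 0 if k odd]. Integrating term-by-term (or equivalently evaluating the antiderivative F(x) = -3*x^4/4 - x^3/3 at the endpoints):
  F(1) − F(−1) = -13/12 − (-5/12) = -2/3.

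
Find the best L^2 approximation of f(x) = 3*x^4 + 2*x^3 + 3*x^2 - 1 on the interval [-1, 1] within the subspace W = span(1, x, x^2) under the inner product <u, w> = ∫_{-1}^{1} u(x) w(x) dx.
g(x) = 39*x^2/7 + 6*x/5 - 44/35

The best approximation g ∈ W is the orthogonal projection of f onto W. Writing g = a_0 + a_1 x + a_2 x^2, the coefficients solve the normal equations G · a = b where
  G_{ij} = <φ_i, φ_j> and b_i = <f, φ_i>, with φ_0 = 1, φ_1 = x, φ_2 = x^2.
G =
  [2, 0, 2/3]
  [0, 2/3, 0]
  [2/3, 0, 2/5],
b = (6/5, 4/5, 146/105).
Solving gives a_0 = -44/35, a_1 = 6/5, a_2 = 39/7, so
  g(x) = 39*x^2/7 + 6*x/5 - 44/35.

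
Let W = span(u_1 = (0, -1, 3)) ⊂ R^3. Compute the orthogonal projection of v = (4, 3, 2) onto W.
proj_W(v) = (0, -3/10, 9/10)

Set up U = [u_1 | ... | u_1] ∈ R^(3×1). The projector onto W = col(U) is P = U (U^T U)^(-1) U^T.
Compute U^T U =
  [10],
and U^T v = (3).
Solve U^T U · c = U^T v for the coefficients: c = (3/10). The projection is proj_W(v) = U c.
Check: (v - proj_W(v)) · u_1 = 0  (should be 0).
Result: proj_W(v) = (0, -3/10, 9/10).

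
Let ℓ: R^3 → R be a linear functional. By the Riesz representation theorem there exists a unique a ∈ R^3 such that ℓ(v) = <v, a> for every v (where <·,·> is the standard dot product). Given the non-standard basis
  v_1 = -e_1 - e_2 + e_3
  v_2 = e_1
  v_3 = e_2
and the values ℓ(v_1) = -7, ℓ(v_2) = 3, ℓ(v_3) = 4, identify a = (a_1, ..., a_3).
a = (3, 4, 0)

Write a = (a_1, ..., a_3) in the standard basis. For each basis vector v_i, ℓ(v_i) = <v_i, a> is a linear equation in the a_j's. Collect the n equations into a matrix system V a = ℓ, where row i of V is v_i (expressed in the standard basis). Since V is invertible (lower-triangular with 1s on the diagonal, up to permutation), solve by back-substitution:
  V =
[[-1, -1, 1],
 [1, 0, 0],
 [0, 1, 0]]
  V a = (-7, 3, 4)
Solving gives a = (3, 4, 0).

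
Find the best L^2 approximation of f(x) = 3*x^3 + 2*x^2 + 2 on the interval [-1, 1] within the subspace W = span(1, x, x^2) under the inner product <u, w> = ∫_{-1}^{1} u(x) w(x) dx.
g(x) = 2*x^2 + 9*x/5 + 2

The best approximation g ∈ W is the orthogonal projection of f onto W. Writing g = a_0 + a_1 x + a_2 x^2, the coefficients solve the normal equations G · a = b where
  G_{ij} = <φ_i, φ_j> and b_i = <f, φ_i>, with φ_0 = 1, φ_1 = x, φ_2 = x^2.
G =
  [2, 0, 2/3]
  [0, 2/3, 0]
  [2/3, 0, 2/5],
b = (16/3, 6/5, 32/15).
Solving gives a_0 = 2, a_1 = 9/5, a_2 = 2, so
  g(x) = 2*x^2 + 9*x/5 + 2.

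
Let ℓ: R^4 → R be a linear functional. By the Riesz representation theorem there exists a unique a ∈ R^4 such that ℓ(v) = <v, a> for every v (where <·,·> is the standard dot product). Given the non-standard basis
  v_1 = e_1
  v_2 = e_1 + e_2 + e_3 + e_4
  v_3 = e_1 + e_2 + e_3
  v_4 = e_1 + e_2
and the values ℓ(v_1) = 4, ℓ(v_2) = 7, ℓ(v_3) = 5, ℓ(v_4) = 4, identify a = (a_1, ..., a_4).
a = (4, 0, 1, 2)

Write a = (a_1, ..., a_4) in the standard basis. For each basis vector v_i, ℓ(v_i) = <v_i, a> is a linear equation in the a_j's. Collect the n equations into a matrix system V a = ℓ, where row i of V is v_i (expressed in the standard basis). Since V is invertible (lower-triangular with 1s on the diagonal, up to permutation), solve by back-substitution:
  V =
[[1, 0, 0, 0],
 [1, 1, 1, 1],
 [1, 1, 1, 0],
 [1, 1, 0, 0]]
  V a = (4, 7, 5, 4)
Solving gives a = (4, 0, 1, 2).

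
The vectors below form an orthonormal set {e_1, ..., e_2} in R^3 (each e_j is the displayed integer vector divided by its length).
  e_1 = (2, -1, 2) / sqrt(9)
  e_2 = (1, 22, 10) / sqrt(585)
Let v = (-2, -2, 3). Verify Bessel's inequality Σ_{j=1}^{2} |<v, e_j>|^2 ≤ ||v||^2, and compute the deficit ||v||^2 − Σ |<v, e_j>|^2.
Σ |<v, e_j>|^2 = 144/65; ||v||^2 = 17; deficit = 961/65

Write each e_j = u_j / sqrt(<u_j, u_j>) where u_j is the displayed integer vector. Then <v, e_j> = <v, u_j> / sqrt(<u_j, u_j>), so |<v, e_j>|^2 = <v, u_j>^2 / <u_j, u_j>.
Coefficients: <v, e_1> = 4/sqrt(9), <v, e_2> = -16/sqrt(585).
Square and sum: Σ |<v, e_j>|^2 = 144/65.
Compute ||v||^2 = v·v = 17.
Deficit = 17 − 144/65 = 961/65 ≥ 0, confirming Bessel's inequality. (The deficit equals ||v − Σ <v,e_j> e_j||^2, the squared distance from v to span{e_j}.)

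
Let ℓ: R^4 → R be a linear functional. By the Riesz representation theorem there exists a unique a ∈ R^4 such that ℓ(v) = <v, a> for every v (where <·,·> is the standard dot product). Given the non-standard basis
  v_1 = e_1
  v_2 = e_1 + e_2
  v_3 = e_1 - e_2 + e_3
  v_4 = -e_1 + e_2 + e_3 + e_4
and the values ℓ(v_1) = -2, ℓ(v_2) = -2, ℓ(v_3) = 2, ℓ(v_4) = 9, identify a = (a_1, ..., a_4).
a = (-2, 0, 4, 3)

Write a = (a_1, ..., a_4) in the standard basis. For each basis vector v_i, ℓ(v_i) = <v_i, a> is a linear equation in the a_j's. Collect the n equations into a matrix system V a = ℓ, where row i of V is v_i (expressed in the standard basis). Since V is invertible (lower-triangular with 1s on the diagonal, up to permutation), solve by back-substitution:
  V =
[[1, 0, 0, 0],
 [1, 1, 0, 0],
 [1, -1, 1, 0],
 [-1, 1, 1, 1]]
  V a = (-2, -2, 2, 9)
Solving gives a = (-2, 0, 4, 3).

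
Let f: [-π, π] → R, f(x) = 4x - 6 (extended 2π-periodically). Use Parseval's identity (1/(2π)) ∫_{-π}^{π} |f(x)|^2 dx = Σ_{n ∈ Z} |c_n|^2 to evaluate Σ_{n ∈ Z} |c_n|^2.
Σ |c_n|^2 = 16π^2/3 + 36

Expand and integrate term by term over [-π, π]:
  ∫ (4x)^2 dx = 16·(2π^3/3); ∫ 2·4·(-6)·x dx = 0 (odd integrand); ∫ (-6)^2 dx = 36·2π.
So (1/(2π)) ∫_{-π}^{π} (4x - 6)^2 dx = 16π^2/3 + 36 = 16π^2/3 + 36.
Parseval ⇒ Σ |c_n|^2 = 16π^2/3 + 36.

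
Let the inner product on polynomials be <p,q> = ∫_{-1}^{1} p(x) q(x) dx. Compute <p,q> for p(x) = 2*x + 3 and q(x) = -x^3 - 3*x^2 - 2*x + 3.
<p,q> = 128/15

Expand the product: p(x)·q(x) = -2*x^4 - 9*x^3 - 13*x^2 + 9.
∫_{-1}^{1} of each monomial x^k gives [2/(k+1) if k even, 0 if k odd]. Integrating term-by-term (or equivalently evaluating the antiderivative F(x) = -2*x^5/5 - 9*x^4/4 - 13*x^3/3 + 9*x at the endpoints):
  F(1) − F(−1) = 121/60 − (-391/60) = 128/15.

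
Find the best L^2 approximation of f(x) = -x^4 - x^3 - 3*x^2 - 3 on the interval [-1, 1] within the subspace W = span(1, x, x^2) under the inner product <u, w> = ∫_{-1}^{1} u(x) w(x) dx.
g(x) = -27*x^2/7 - 3*x/5 - 102/35

The best approximation g ∈ W is the orthogonal projection of f onto W. Writing g = a_0 + a_1 x + a_2 x^2, the coefficients solve the normal equations G · a = b where
  G_{ij} = <φ_i, φ_j> and b_i = <f, φ_i>, with φ_0 = 1, φ_1 = x, φ_2 = x^2.
G =
  [2, 0, 2/3]
  [0, 2/3, 0]
  [2/3, 0, 2/5],
b = (-42/5, -2/5, -122/35).
Solving gives a_0 = -102/35, a_1 = -3/5, a_2 = -27/7, so
  g(x) = -27*x^2/7 - 3*x/5 - 102/35.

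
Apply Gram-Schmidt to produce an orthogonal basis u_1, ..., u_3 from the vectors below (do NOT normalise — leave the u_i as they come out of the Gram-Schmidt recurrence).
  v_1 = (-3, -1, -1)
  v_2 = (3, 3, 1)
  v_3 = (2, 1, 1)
Orthogonal basis:
  u_1 = (-3, -1, -1)
  u_2 = (-6/11, 20/11, -2/11)
  u_3 = (-1/10, 0, 3/10)

Apply the Gram-Schmidt recurrence
  u_1 = v_1
  u_i = v_i − Σ_{j<i} ((v_i · u_j) / (u_j · u_j)) · u_j.

Step by step this gives:
  u_1 = (-3, -1, -1)
  u_2 = (-6/11, 20/11, -2/11)
  u_3 = (-1/10, 0, 3/10)

Orthogonality check:
  u_2 · u_1 = 0 (should be 0)
  u_3 · u_1 = 0 (should be 0)
  u_3 · u_2 = 0 (should be 0)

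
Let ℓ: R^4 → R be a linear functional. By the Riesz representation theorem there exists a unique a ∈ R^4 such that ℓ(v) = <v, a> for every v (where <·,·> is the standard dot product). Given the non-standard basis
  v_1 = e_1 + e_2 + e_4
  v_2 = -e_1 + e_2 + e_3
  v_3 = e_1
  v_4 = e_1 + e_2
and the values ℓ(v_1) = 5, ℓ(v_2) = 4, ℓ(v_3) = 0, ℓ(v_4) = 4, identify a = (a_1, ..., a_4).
a = (0, 4, 0, 1)

Write a = (a_1, ..., a_4) in the standard basis. For each basis vector v_i, ℓ(v_i) = <v_i, a> is a linear equation in the a_j's. Collect the n equations into a matrix system V a = ℓ, where row i of V is v_i (expressed in the standard basis). Since V is invertible (lower-triangular with 1s on the diagonal, up to permutation), solve by back-substitution:
  V =
[[1, 1, 0, 1],
 [-1, 1, 1, 0],
 [1, 0, 0, 0],
 [1, 1, 0, 0]]
  V a = (5, 4, 0, 4)
Solving gives a = (0, 4, 0, 1).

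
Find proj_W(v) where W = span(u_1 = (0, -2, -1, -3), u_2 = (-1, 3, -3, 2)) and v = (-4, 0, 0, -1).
proj_W(v) = (-55/241, -9/241, -252/241, -151/241)

Set up U = [u_1 | ... | u_2] ∈ R^(4×2). The projector onto W = col(U) is P = U (U^T U)^(-1) U^T.
Compute U^T U =
  [14, -9]
  [-9, 23],
and U^T v = (3, 2).
Solve U^T U · c = U^T v for the coefficients: c = (87/241, 55/241). The projection is proj_W(v) = U c.
Check: (v - proj_W(v)) · u_1 = 0  (should be 0).
Check: (v - proj_W(v)) · u_2 = 0  (should be 0).
Result: proj_W(v) = (-55/241, -9/241, -252/241, -151/241).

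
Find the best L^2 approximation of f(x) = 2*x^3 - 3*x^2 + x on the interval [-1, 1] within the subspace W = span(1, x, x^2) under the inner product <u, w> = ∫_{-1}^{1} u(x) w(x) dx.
g(x) = -3*x^2 + 11*x/5

The best approximation g ∈ W is the orthogonal projection of f onto W. Writing g = a_0 + a_1 x + a_2 x^2, the coefficients solve the normal equations G · a = b where
  G_{ij} = <φ_i, φ_j> and b_i = <f, φ_i>, with φ_0 = 1, φ_1 = x, φ_2 = x^2.
G =
  [2, 0, 2/3]
  [0, 2/3, 0]
  [2/3, 0, 2/5],
b = (-2, 22/15, -6/5).
Solving gives a_0 = 0, a_1 = 11/5, a_2 = -3, so
  g(x) = -3*x^2 + 11*x/5.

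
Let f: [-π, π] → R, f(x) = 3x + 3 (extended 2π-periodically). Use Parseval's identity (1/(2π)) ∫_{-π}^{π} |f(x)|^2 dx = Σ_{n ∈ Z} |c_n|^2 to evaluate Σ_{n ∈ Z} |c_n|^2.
Σ |c_n|^2 = 3π^2 + 9

Expand and integrate term by term over [-π, π]:
  ∫ (3x)^2 dx = 9·(2π^3/3); ∫ 2·3·(3)·x dx = 0 (odd integrand); ∫ 3^2 dx = 9·2π.
So (1/(2π)) ∫_{-π}^{π} (3x + 3)^2 dx = 9π^2/3 + 9 = 3π^2 + 9.
Parseval ⇒ Σ |c_n|^2 = 3π^2 + 9.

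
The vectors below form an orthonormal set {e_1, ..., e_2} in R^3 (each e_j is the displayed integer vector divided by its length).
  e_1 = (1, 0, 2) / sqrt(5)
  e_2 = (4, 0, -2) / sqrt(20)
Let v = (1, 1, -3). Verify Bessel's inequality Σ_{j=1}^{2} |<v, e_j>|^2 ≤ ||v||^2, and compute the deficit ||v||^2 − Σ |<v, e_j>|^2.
Σ |<v, e_j>|^2 = 10; ||v||^2 = 11; deficit = 1

Write each e_j = u_j / sqrt(<u_j, u_j>) where u_j is the displayed integer vector. Then <v, e_j> = <v, u_j> / sqrt(<u_j, u_j>), so |<v, e_j>|^2 = <v, u_j>^2 / <u_j, u_j>.
Coefficients: <v, e_1> = -5/sqrt(5), <v, e_2> = 10/sqrt(20).
Square and sum: Σ |<v, e_j>|^2 = 10.
Compute ||v||^2 = v·v = 11.
Deficit = 11 − 10 = 1 ≥ 0, confirming Bessel's inequality. (The deficit equals ||v − Σ <v,e_j> e_j||^2, the squared distance from v to span{e_j}.)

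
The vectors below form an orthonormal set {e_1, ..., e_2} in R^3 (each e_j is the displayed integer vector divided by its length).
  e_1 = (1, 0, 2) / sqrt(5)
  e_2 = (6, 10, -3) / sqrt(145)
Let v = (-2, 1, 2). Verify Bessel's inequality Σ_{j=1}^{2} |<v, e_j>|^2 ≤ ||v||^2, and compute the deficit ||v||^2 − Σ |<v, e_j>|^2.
Σ |<v, e_j>|^2 = 36/29; ||v||^2 = 9; deficit = 225/29

Write each e_j = u_j / sqrt(<u_j, u_j>) where u_j is the displayed integer vector. Then <v, e_j> = <v, u_j> / sqrt(<u_j, u_j>), so |<v, e_j>|^2 = <v, u_j>^2 / <u_j, u_j>.
Coefficients: <v, e_1> = 2/sqrt(5), <v, e_2> = -8/sqrt(145).
Square and sum: Σ |<v, e_j>|^2 = 36/29.
Compute ||v||^2 = v·v = 9.
Deficit = 9 − 36/29 = 225/29 ≥ 0, confirming Bessel's inequality. (The deficit equals ||v − Σ <v,e_j> e_j||^2, the squared distance from v to span{e_j}.)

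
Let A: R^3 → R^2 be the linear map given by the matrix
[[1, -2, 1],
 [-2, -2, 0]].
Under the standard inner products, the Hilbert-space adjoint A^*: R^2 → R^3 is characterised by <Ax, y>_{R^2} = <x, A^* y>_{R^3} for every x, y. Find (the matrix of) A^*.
A^* = A^T =
[[1, -2],
 [-2, -2],
 [1, 0]]

For real matrices with standard dot products, the defining identity <Ax, y> = <x, A^* y> gives (Ax)^T y = x^T (A^*) y, i.e. x^T A^T y = x^T (A^*) y. Since this holds for all x, y, we must have A^* = A^T. Therefore
A^* =
[[1, -2],
 [-2, -2],
 [1, 0]].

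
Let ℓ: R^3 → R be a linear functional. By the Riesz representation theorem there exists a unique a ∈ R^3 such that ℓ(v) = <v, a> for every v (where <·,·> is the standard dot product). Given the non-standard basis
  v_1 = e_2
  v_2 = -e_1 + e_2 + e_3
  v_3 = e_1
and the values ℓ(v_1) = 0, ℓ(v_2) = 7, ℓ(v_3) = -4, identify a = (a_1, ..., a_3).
a = (-4, 0, 3)

Write a = (a_1, ..., a_3) in the standard basis. For each basis vector v_i, ℓ(v_i) = <v_i, a> is a linear equation in the a_j's. Collect the n equations into a matrix system V a = ℓ, where row i of V is v_i (expressed in the standard basis). Since V is invertible (lower-triangular with 1s on the diagonal, up to permutation), solve by back-substitution:
  V =
[[0, 1, 0],
 [-1, 1, 1],
 [1, 0, 0]]
  V a = (0, 7, -4)
Solving gives a = (-4, 0, 3).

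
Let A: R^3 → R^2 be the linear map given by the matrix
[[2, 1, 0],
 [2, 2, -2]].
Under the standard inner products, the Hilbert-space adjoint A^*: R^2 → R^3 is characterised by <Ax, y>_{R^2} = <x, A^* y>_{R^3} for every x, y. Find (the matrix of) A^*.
A^* = A^T =
[[2, 2],
 [1, 2],
 [0, -2]]

For real matrices with standard dot products, the defining identity <Ax, y> = <x, A^* y> gives (Ax)^T y = x^T (A^*) y, i.e. x^T A^T y = x^T (A^*) y. Since this holds for all x, y, we must have A^* = A^T. Therefore
A^* =
[[2, 2],
 [1, 2],
 [0, -2]].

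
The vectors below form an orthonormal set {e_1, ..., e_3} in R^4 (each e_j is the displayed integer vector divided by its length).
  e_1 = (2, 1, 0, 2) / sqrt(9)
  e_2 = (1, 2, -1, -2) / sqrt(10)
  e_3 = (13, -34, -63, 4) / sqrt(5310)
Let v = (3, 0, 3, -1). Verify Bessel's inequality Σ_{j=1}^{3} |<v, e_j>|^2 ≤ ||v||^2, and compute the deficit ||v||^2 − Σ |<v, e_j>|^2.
Σ |<v, e_j>|^2 = 392/59; ||v||^2 = 19; deficit = 729/59

Write each e_j = u_j / sqrt(<u_j, u_j>) where u_j is the displayed integer vector. Then <v, e_j> = <v, u_j> / sqrt(<u_j, u_j>), so |<v, e_j>|^2 = <v, u_j>^2 / <u_j, u_j>.
Coefficients: <v, e_1> = 4/sqrt(9), <v, e_2> = 2/sqrt(10), <v, e_3> = -154/sqrt(5310).
Square and sum: Σ |<v, e_j>|^2 = 392/59.
Compute ||v||^2 = v·v = 19.
Deficit = 19 − 392/59 = 729/59 ≥ 0, confirming Bessel's inequality. (The deficit equals ||v − Σ <v,e_j> e_j||^2, the squared distance from v to span{e_j}.)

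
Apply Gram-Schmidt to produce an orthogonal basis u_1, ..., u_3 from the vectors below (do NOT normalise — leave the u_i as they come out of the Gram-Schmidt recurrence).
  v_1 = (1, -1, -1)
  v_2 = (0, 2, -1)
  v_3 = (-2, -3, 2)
Orthogonal basis:
  u_1 = (1, -1, -1)
  u_2 = (1/3, 5/3, -4/3)
  u_3 = (-15/14, -5/14, -5/7)

Apply the Gram-Schmidt recurrence
  u_1 = v_1
  u_i = v_i − Σ_{j<i} ((v_i · u_j) / (u_j · u_j)) · u_j.

Step by step this gives:
  u_1 = (1, -1, -1)
  u_2 = (1/3, 5/3, -4/3)
  u_3 = (-15/14, -5/14, -5/7)

Orthogonality check:
  u_2 · u_1 = 0 (should be 0)
  u_3 · u_1 = 0 (should be 0)
  u_3 · u_2 = 0 (should be 0)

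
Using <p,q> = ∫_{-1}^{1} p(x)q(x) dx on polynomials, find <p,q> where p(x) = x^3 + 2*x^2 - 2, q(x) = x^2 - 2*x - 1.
<p,q> = 4/3

Expand the product: p(x)·q(x) = x^5 - 5*x^3 - 4*x^2 + 4*x + 2.
∫_{-1}^{1} of each monomial x^k gives [2/(k+1) if k even, 0 if k odd]. Integrating term-by-term (or equivalently evaluating the antiderivative F(x) = x^6/6 - 5*x^4/4 - 4*x^3/3 + 2*x^2 + 2*x at the endpoints):
  F(1) − F(−1) = 19/12 − (1/4) = 4/3.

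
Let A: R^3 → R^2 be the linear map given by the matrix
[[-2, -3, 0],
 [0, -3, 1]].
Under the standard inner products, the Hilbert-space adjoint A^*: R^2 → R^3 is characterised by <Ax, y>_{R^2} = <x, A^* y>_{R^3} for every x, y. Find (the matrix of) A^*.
A^* = A^T =
[[-2, 0],
 [-3, -3],
 [0, 1]]

For real matrices with standard dot products, the defining identity <Ax, y> = <x, A^* y> gives (Ax)^T y = x^T (A^*) y, i.e. x^T A^T y = x^T (A^*) y. Since this holds for all x, y, we must have A^* = A^T. Therefore
A^* =
[[-2, 0],
 [-3, -3],
 [0, 1]].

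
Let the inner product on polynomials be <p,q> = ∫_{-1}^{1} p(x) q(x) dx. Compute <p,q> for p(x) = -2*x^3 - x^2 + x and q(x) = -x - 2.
<p,q> = 22/15

Expand the product: p(x)·q(x) = 2*x^4 + 5*x^3 + x^2 - 2*x.
∫_{-1}^{1} of each monomial x^k gives [2/(k+1) if k even, 0 if k odd]. Integrating term-by-term (or equivalently evaluating the antiderivative F(x) = 2*x^5/5 + 5*x^4/4 + x^3/3 - x^2 at the endpoints):
  F(1) − F(−1) = 59/60 − (-29/60) = 22/15.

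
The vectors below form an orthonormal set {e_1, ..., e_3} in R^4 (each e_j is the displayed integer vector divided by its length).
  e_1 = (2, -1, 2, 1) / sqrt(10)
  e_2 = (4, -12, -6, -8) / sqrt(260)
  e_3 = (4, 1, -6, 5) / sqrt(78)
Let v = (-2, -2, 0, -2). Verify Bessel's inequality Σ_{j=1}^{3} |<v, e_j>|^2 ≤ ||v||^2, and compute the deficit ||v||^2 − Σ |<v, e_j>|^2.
Σ |<v, e_j>|^2 = 32/3; ||v||^2 = 12; deficit = 4/3

Write each e_j = u_j / sqrt(<u_j, u_j>) where u_j is the displayed integer vector. Then <v, e_j> = <v, u_j> / sqrt(<u_j, u_j>), so |<v, e_j>|^2 = <v, u_j>^2 / <u_j, u_j>.
Coefficients: <v, e_1> = -4/sqrt(10), <v, e_2> = 32/sqrt(260), <v, e_3> = -20/sqrt(78).
Square and sum: Σ |<v, e_j>|^2 = 32/3.
Compute ||v||^2 = v·v = 12.
Deficit = 12 − 32/3 = 4/3 ≥ 0, confirming Bessel's inequality. (The deficit equals ||v − Σ <v,e_j> e_j||^2, the squared distance from v to span{e_j}.)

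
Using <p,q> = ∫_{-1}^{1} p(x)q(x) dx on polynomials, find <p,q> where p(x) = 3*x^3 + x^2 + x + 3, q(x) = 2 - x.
<p,q> = 172/15

Expand the product: p(x)·q(x) = -3*x^4 + 5*x^3 + x^2 - x + 6.
∫_{-1}^{1} of each monomial x^k gives [2/(k+1) if k even, 0 if k odd]. Integrating term-by-term (or equivalently evaluating the antiderivative F(x) = -3*x^5/5 + 5*x^4/4 + x^3/3 - x^2/2 + 6*x at the endpoints):
  F(1) − F(−1) = 389/60 − (-299/60) = 172/15.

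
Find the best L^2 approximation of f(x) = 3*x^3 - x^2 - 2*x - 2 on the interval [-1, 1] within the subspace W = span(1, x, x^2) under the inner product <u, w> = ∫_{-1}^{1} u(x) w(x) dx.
g(x) = -x^2 - x/5 - 2

The best approximation g ∈ W is the orthogonal projection of f onto W. Writing g = a_0 + a_1 x + a_2 x^2, the coefficients solve the normal equations G · a = b where
  G_{ij} = <φ_i, φ_j> and b_i = <f, φ_i>, with φ_0 = 1, φ_1 = x, φ_2 = x^2.
G =
  [2, 0, 2/3]
  [0, 2/3, 0]
  [2/3, 0, 2/5],
b = (-14/3, -2/15, -26/15).
Solving gives a_0 = -2, a_1 = -1/5, a_2 = -1, so
  g(x) = -x^2 - x/5 - 2.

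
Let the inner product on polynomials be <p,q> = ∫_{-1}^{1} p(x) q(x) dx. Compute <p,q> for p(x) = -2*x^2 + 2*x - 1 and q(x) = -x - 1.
<p,q> = 2

Expand the product: p(x)·q(x) = 2*x^3 - x + 1.
∫_{-1}^{1} of each monomial x^k gives [2/(k+1) if k even, 0 if k odd]. Integrating term-by-term (or equivalently evaluating the antiderivative F(x) = x^4/2 - x^2/2 + x at the endpoints):
  F(1) − F(−1) = 1 − (-1) = 2.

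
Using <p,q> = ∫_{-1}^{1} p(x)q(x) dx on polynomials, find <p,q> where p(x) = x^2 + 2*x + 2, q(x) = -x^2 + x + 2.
<p,q> = 134/15

Expand the product: p(x)·q(x) = -x^4 - x^3 + 2*x^2 + 6*x + 4.
∫_{-1}^{1} of each monomial x^k gives [2/(k+1) if k even, 0 if k odd]. Integrating term-by-term (or equivalently evaluating the antiderivative F(x) = -x^5/5 - x^4/4 + 2*x^3/3 + 3*x^2 + 4*x at the endpoints):
  F(1) − F(−1) = 433/60 − (-103/60) = 134/15.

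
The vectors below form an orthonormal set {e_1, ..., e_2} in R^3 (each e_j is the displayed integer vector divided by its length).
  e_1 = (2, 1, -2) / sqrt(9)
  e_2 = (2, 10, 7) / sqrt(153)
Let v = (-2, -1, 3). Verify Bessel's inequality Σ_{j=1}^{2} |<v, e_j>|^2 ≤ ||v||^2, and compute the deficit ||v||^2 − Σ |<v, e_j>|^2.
Σ |<v, e_j>|^2 = 234/17; ||v||^2 = 14; deficit = 4/17

Write each e_j = u_j / sqrt(<u_j, u_j>) where u_j is the displayed integer vector. Then <v, e_j> = <v, u_j> / sqrt(<u_j, u_j>), so |<v, e_j>|^2 = <v, u_j>^2 / <u_j, u_j>.
Coefficients: <v, e_1> = -11/sqrt(9), <v, e_2> = 7/sqrt(153).
Square and sum: Σ |<v, e_j>|^2 = 234/17.
Compute ||v||^2 = v·v = 14.
Deficit = 14 − 234/17 = 4/17 ≥ 0, confirming Bessel's inequality. (The deficit equals ||v − Σ <v,e_j> e_j||^2, the squared distance from v to span{e_j}.)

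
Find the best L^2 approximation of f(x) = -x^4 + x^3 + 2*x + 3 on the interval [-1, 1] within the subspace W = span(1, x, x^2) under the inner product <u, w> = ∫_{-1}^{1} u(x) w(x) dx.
g(x) = -6*x^2/7 + 13*x/5 + 108/35

The best approximation g ∈ W is the orthogonal projection of f onto W. Writing g = a_0 + a_1 x + a_2 x^2, the coefficients solve the normal equations G · a = b where
  G_{ij} = <φ_i, φ_j> and b_i = <f, φ_i>, with φ_0 = 1, φ_1 = x, φ_2 = x^2.
G =
  [2, 0, 2/3]
  [0, 2/3, 0]
  [2/3, 0, 2/5],
b = (28/5, 26/15, 12/7).
Solving gives a_0 = 108/35, a_1 = 13/5, a_2 = -6/7, so
  g(x) = -6*x^2/7 + 13*x/5 + 108/35.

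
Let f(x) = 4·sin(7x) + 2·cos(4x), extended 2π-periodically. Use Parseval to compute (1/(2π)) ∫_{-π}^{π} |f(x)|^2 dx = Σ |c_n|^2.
Σ |c_n|^2 = 10

Expand |f|^2 and use orthogonality of {sin(nx), cos(mx)} on [-π, π]:
  ∫_{-π}^{π} sin(nx)^2 dx = π, ∫ cos(mx)^2 dx = π, and cross terms integrate to 0.
So ∫_{-π}^{π} f(x)^2 dx = 4^2 · π + 2^2 · π = (16 + 4)π.
Divide by 2π: (16 + 4)/2 = 10.
By Parseval, this equals Σ |c_n|^2.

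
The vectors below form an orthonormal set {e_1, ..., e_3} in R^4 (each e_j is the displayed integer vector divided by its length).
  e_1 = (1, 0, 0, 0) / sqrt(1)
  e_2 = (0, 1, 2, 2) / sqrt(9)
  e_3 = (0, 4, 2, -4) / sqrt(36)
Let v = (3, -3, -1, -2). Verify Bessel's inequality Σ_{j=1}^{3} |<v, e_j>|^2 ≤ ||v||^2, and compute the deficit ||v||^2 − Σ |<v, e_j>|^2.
Σ |<v, e_j>|^2 = 19; ||v||^2 = 23; deficit = 4

Write each e_j = u_j / sqrt(<u_j, u_j>) where u_j is the displayed integer vector. Then <v, e_j> = <v, u_j> / sqrt(<u_j, u_j>), so |<v, e_j>|^2 = <v, u_j>^2 / <u_j, u_j>.
Coefficients: <v, e_1> = 3/sqrt(1), <v, e_2> = -9/sqrt(9), <v, e_3> = -6/sqrt(36).
Square and sum: Σ |<v, e_j>|^2 = 19.
Compute ||v||^2 = v·v = 23.
Deficit = 23 − 19 = 4 ≥ 0, confirming Bessel's inequality. (The deficit equals ||v − Σ <v,e_j> e_j||^2, the squared distance from v to span{e_j}.)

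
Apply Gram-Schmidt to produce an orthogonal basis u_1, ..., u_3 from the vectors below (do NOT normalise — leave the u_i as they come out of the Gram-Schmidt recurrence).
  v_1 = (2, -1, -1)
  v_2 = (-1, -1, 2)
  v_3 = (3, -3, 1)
Orthogonal basis:
  u_1 = (2, -1, -1)
  u_2 = (0, -3/2, 3/2)
  u_3 = (1/3, 1/3, 1/3)

Apply the Gram-Schmidt recurrence
  u_1 = v_1
  u_i = v_i − Σ_{j<i} ((v_i · u_j) / (u_j · u_j)) · u_j.

Step by step this gives:
  u_1 = (2, -1, -1)
  u_2 = (0, -3/2, 3/2)
  u_3 = (1/3, 1/3, 1/3)

Orthogonality check:
  u_2 · u_1 = 0 (should be 0)
  u_3 · u_1 = 0 (should be 0)
  u_3 · u_2 = 0 (should be 0)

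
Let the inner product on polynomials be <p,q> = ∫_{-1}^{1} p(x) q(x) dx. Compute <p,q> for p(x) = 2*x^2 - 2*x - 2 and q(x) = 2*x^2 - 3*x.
<p,q> = 44/15

Expand the product: p(x)·q(x) = 4*x^4 - 10*x^3 + 2*x^2 + 6*x.
∫_{-1}^{1} of each monomial x^k gives [2/(k+1) if k even, 0 if k odd]. Integrating term-by-term (or equivalently evaluating the antiderivative F(x) = 4*x^5/5 - 5*x^4/2 + 2*x^3/3 + 3*x^2 at the endpoints):
  F(1) − F(−1) = 59/30 − (-29/30) = 44/15.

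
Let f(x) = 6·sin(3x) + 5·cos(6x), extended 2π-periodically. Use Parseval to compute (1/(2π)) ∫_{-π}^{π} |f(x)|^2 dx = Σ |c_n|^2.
Σ |c_n|^2 = 61/2

Expand |f|^2 and use orthogonality of {sin(nx), cos(mx)} on [-π, π]:
  ∫_{-π}^{π} sin(nx)^2 dx = π, ∫ cos(mx)^2 dx = π, and cross terms integrate to 0.
So ∫_{-π}^{π} f(x)^2 dx = 6^2 · π + 5^2 · π = (36 + 25)π.
Divide by 2π: (36 + 25)/2 = 61/2.
By Parseval, this equals Σ |c_n|^2.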